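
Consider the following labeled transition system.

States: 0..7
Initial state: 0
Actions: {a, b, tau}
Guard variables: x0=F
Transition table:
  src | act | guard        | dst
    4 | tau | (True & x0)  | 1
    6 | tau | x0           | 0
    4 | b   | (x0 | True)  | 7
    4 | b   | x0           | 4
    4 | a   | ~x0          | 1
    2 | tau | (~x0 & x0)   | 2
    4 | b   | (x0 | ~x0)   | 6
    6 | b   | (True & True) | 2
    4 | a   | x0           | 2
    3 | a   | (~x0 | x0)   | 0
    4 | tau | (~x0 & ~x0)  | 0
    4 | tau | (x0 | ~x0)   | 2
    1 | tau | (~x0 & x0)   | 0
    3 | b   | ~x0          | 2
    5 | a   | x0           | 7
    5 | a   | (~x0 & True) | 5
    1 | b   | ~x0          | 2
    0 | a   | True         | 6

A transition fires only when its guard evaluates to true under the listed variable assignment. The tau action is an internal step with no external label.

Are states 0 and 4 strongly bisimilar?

Answer: NOT BISIMILAR

Trace:
Refine partition for ~:
  π0 = {{0,1,2,3,4,5,6,7}}
  π1 = {{0,5},{1,6},{2,7},{3},{4}}
  π2 = {{0},{1,6},{2,7},{3},{4},{5}}
6 equivalence class(es) (converged in 3)
class of 0: {0}; class of 4: {4}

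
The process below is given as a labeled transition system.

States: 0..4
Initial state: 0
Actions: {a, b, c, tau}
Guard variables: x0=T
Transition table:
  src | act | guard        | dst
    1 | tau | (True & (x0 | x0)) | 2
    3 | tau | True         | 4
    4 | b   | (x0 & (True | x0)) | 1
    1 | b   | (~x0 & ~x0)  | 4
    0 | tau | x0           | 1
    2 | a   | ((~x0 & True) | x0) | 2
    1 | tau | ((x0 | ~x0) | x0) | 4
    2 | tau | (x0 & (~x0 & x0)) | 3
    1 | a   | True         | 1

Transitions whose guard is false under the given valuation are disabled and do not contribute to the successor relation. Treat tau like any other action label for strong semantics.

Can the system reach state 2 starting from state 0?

Answer: REACHABLE

Analysis:
7 transition(s) survive guard evaluation.
L0 = {0}
L1 = {1}  total {0,1}
L2 = {2,4}  total {0,1,2,4}
R = {0,1,2,4}
Path to 2: tau·tau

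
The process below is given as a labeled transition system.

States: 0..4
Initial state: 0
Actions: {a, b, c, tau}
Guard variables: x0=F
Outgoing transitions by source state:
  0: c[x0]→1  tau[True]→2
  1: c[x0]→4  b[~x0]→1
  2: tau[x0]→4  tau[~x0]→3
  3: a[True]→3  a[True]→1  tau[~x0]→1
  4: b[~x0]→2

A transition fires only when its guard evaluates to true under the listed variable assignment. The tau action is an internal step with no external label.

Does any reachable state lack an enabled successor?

Answer: DEADLOCK-FREE

Trace:
Reachable = {0,1,2,3}
  0: tau→2  [1 exit(s)]
  1: b→1  [1 exit(s)]
  2: tau→3  [1 exit(s)]
  3: a→1  a→3  tau→1  [3 exit(s)]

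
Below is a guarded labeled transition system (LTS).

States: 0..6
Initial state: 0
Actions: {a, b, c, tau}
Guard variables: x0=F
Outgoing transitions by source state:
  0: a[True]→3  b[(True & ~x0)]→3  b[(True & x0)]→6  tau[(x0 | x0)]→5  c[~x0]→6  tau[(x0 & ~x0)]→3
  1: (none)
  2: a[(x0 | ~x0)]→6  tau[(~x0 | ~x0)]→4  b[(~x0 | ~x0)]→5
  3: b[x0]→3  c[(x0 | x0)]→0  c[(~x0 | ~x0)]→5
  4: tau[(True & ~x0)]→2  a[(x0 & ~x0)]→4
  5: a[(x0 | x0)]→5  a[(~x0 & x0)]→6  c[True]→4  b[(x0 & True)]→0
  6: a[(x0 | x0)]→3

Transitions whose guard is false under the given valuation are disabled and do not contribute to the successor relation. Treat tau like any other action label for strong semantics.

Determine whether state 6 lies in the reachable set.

9 transition(s) survive guard evaluation.
Layer 0: {0}
Layer 1: {3,6}  cumulative {0,3,6}
Layer 2: {5}  cumulative {0,3,5,6}
Layer 3: {4}  cumulative {0,3,4,5,6}
Layer 4: {2}  cumulative {0,2,3,4,5,6}
Reach set: {0,2,3,4,5,6}
trace reaching 6: c

Answer: REACHABLE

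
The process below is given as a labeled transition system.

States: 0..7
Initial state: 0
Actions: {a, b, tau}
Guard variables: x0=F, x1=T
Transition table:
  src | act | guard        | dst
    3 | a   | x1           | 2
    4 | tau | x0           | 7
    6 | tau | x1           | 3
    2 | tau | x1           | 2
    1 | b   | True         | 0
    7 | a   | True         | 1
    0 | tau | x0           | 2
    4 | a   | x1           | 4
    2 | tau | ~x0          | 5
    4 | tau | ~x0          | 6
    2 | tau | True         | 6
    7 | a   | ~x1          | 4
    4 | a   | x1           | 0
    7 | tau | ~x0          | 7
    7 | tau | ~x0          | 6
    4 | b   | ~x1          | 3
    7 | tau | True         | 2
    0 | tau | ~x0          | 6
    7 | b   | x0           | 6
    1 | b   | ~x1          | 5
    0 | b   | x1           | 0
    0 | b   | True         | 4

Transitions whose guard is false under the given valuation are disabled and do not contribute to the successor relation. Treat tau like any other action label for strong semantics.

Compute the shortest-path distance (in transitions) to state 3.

Breadth-first toward 3:
  L0 = {0}
  L1 = {4,6}
  L2 = {3}
3 enters at depth 2; path tau·tau

Answer: 2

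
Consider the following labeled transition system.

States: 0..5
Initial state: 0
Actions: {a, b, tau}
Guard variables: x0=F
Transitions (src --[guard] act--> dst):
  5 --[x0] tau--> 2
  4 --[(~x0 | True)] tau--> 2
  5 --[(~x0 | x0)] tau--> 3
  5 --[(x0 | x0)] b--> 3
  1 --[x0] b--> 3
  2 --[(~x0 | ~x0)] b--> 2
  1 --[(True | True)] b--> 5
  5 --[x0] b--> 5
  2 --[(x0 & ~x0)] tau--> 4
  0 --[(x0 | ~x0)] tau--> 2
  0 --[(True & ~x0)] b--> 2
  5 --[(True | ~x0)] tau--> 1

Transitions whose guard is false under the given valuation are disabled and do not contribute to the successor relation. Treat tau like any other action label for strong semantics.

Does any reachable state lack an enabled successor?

Answer: DEADLOCK-FREE

Analysis:
Reach set: {0,2}
  0: b→2  tau→2  [deg 2]
  2: b→2  [deg 1]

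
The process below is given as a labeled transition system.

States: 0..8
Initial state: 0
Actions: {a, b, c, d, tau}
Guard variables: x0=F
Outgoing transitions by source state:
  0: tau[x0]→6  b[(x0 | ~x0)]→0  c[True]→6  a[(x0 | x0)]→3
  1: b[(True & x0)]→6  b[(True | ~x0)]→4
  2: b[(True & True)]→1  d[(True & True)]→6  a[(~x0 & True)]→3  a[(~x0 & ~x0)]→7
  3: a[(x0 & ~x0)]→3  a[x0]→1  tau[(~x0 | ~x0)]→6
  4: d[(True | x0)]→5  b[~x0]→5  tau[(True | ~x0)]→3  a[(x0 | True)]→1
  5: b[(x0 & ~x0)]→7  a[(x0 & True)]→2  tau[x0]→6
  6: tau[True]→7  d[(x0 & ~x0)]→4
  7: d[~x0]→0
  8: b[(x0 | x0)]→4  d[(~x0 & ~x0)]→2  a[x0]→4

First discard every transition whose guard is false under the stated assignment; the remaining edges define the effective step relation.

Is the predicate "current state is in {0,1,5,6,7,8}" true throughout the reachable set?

Inv-set: {0,1,5,6,7,8}
Reachable = {0,6,7}
  0: safe
  6: safe
  7: safe

Answer: INVARIANT HOLDS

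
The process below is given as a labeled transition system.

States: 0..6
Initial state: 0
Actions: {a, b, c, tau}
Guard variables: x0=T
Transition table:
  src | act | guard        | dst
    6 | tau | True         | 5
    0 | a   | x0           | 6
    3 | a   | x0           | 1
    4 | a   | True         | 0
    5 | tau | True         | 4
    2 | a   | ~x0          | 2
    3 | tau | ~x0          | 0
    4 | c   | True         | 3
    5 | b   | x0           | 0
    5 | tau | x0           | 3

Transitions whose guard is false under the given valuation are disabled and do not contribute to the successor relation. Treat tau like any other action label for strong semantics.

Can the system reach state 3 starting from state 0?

8 transition(s) survive guard evaluation.
Layer 0: {0}
Layer 1: {6}  cumulative {0,6}
Layer 2: {5}  cumulative {0,5,6}
Layer 3: {3,4}  cumulative {0,3,4,5,6}
Layer 4: {1}  cumulative {0,1,3,4,5,6}
Reach set: {0,1,3,4,5,6}
Path to 3: a·tau·tau

Answer: REACHABLE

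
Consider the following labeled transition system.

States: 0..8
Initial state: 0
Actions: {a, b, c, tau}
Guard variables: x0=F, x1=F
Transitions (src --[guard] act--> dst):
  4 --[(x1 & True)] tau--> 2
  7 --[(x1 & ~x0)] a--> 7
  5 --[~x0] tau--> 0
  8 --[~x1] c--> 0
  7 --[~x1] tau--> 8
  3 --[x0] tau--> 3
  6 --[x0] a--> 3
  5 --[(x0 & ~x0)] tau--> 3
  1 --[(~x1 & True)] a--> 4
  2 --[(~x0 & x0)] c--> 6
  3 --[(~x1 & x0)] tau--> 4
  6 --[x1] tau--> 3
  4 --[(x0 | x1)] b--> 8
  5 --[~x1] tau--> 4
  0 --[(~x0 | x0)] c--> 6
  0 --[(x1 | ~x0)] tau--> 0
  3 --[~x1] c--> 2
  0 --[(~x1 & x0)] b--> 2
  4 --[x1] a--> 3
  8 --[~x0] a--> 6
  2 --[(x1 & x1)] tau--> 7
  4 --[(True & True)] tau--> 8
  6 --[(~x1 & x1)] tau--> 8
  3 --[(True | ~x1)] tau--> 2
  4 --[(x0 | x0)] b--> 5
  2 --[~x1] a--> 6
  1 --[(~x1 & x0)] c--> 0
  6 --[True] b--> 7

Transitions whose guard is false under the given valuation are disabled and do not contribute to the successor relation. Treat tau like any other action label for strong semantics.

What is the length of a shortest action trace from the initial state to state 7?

Answer: 2

Trace:
Layered search for 7:
  L0 = {0}
  L1 = {6}
  L2 = {7}
first hit 7 at d=2 via c·b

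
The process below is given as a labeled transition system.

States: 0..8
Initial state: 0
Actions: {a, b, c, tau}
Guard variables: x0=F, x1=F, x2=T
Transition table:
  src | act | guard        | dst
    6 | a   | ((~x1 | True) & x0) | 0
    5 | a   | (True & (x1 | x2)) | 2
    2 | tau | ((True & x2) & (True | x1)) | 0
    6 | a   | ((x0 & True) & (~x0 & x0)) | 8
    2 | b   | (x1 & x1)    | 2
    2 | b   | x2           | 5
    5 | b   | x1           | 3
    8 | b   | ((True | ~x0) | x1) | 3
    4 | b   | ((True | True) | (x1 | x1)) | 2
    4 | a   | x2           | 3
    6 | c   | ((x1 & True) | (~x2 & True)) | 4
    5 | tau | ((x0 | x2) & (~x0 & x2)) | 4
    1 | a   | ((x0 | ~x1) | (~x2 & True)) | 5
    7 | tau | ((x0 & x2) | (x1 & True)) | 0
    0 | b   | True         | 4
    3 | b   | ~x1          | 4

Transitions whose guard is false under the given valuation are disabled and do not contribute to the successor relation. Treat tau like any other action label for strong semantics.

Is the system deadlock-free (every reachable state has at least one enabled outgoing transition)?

Answer: DEADLOCK-FREE

Working:
Reach set: {0,2,3,4,5}
  0: b→4  [deg 1]
  2: b→5  tau→0  [deg 2]
  3: b→4  [deg 1]
  4: a→3  b→2  [deg 2]
  5: a→2  tau→4  [deg 2]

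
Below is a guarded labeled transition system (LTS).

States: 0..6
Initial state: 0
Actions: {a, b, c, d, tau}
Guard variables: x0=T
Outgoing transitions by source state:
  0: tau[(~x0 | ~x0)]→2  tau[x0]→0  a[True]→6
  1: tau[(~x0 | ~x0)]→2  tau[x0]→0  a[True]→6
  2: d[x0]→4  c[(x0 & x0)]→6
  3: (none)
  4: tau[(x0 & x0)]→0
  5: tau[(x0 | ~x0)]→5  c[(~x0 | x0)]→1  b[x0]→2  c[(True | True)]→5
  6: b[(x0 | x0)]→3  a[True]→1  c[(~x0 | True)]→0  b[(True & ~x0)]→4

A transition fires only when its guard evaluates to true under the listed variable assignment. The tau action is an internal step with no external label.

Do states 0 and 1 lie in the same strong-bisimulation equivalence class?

Answer: BISIMILAR

Working:
Refine partition for ~:
  π0 = {{0,1,2,3,4,5,6}}
  π1 = {{0,1},{2},{3},{4},{5},{6}}
6 equivalence class(es) (converged in 2)
0∈{0,1}, 1∈{0,1}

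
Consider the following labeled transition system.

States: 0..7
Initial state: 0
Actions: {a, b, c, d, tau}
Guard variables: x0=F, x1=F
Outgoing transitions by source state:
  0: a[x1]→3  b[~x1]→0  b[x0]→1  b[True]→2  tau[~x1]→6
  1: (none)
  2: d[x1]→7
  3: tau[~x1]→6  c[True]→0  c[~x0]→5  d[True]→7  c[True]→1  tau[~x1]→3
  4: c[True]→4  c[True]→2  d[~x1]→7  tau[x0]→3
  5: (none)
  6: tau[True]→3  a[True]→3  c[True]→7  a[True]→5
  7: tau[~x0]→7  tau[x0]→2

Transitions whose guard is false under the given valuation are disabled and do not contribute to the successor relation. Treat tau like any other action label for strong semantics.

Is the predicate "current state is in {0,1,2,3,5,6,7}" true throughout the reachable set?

Safe = {0,1,2,3,5,6,7}
Reachable = {0,1,2,3,5,6,7}
  0: safe
  1: safe
  2: safe
  3: safe
  5: safe
  6: safe
  7: safe

Answer: INVARIANT HOLDS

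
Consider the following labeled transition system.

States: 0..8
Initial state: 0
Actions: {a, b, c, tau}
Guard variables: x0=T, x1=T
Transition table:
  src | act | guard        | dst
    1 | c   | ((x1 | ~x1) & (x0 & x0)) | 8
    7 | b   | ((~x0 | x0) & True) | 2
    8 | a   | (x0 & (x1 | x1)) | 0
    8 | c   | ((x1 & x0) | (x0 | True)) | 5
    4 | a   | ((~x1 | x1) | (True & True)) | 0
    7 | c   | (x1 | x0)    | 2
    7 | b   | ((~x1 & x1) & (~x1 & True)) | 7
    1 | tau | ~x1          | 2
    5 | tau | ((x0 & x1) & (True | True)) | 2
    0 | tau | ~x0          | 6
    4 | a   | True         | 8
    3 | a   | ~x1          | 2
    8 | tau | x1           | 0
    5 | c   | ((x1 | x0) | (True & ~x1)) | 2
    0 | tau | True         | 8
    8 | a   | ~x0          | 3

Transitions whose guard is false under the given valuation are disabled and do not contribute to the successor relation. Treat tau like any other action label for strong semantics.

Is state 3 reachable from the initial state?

Answer: UNREACHABLE

Trace:
Guard filter leaves 11 enabled edge(s).
Layer 0: {0}
Layer 1: {8}  now seen {0,8}
Layer 2: {5}  now seen {0,5,8}
Layer 3: {2}  now seen {0,2,5,8}
R = {0,2,5,8}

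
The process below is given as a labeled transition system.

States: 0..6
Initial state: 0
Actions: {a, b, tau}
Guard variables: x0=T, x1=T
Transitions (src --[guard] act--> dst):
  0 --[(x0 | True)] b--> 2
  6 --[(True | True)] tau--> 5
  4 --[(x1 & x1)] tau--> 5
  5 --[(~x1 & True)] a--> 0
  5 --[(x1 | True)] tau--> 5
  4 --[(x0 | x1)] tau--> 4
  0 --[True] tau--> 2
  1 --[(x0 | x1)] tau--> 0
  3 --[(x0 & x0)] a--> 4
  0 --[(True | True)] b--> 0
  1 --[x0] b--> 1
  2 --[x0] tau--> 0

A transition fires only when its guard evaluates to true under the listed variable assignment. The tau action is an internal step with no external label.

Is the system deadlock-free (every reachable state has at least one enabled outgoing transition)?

Answer: DEADLOCK-FREE

Analysis:
Reachable = {0,2}
  0: b→0  b→2  tau→2  [3 exit(s)]
  2: tau→0  [1 exit(s)]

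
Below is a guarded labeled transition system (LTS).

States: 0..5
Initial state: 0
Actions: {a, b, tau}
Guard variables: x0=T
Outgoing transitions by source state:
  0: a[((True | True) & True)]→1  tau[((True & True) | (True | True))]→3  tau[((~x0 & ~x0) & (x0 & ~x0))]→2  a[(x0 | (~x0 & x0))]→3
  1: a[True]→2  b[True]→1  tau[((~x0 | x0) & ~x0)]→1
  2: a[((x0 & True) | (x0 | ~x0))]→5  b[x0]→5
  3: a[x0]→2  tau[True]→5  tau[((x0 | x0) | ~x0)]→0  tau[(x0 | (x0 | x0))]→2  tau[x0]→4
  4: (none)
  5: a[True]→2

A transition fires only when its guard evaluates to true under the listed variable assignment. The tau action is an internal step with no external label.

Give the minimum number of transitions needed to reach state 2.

Answer: 2

Analysis:
Layered search for 2:
  L0 = {0}
  L1 = {1,3}
  L2 = {2,4,5}
first hit 2 at d=2 via a·a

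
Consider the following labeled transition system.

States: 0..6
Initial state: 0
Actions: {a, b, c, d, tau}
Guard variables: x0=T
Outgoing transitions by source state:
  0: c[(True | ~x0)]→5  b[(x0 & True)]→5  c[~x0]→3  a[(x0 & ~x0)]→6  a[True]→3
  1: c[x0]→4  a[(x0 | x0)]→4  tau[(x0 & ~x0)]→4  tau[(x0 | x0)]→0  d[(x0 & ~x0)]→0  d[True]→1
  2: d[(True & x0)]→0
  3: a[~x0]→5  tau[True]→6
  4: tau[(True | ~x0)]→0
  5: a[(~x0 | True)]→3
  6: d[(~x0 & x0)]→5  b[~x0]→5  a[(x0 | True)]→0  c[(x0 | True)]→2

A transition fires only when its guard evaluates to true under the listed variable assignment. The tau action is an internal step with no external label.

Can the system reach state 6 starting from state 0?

Answer: REACHABLE

Analysis:
13 transition(s) survive guard evaluation.
L0 = {0}
L1 = {3,5}  total {0,3,5}
L2 = {6}  total {0,3,5,6}
L3 = {2}  total {0,2,3,5,6}
R = {0,2,3,5,6}
trace reaching 6: a·tau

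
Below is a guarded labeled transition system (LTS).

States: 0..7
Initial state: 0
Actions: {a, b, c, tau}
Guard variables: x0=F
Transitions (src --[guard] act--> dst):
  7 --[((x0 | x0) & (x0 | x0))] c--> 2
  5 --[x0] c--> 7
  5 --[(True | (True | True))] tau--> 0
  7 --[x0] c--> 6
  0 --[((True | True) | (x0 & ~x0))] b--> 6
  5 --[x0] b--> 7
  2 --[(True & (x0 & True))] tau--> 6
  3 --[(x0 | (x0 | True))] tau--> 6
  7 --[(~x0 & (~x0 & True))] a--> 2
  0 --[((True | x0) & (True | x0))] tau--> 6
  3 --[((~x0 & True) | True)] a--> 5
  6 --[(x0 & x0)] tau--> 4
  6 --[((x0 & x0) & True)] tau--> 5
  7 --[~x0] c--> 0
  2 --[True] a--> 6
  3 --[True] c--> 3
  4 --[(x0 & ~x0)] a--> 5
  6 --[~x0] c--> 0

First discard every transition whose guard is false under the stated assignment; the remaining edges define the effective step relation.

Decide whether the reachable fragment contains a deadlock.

Reach set: {0,6}
  0: b→6  tau→6  [2 out]
  6: c→0  [1 out]

Answer: DEADLOCK-FREE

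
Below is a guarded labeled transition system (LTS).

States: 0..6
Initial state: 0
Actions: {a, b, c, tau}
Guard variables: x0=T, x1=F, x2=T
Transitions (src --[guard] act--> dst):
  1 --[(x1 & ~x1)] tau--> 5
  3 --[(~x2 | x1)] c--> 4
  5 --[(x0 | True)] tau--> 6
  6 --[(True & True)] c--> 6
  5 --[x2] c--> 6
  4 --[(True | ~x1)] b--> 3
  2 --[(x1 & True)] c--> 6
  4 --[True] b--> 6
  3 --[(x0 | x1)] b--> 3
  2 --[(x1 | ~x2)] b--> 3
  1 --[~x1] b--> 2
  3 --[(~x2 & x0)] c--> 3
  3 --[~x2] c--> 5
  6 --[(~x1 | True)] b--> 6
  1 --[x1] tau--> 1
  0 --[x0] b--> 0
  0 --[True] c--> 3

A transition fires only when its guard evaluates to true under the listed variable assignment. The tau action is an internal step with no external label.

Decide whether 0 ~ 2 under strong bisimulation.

Compute ~ classes (split until stable):
  round 0: {{0,1,2,3,4,5,6}}
  round 1: {{0,6},{1,3,4},{2},{5}}
  round 2: {{0},{1},{2},{3},{4},{5},{6}}
7 equivalence class(es) (converged in 3)
class of 0: {0}; class of 2: {2}

Answer: NOT BISIMILAR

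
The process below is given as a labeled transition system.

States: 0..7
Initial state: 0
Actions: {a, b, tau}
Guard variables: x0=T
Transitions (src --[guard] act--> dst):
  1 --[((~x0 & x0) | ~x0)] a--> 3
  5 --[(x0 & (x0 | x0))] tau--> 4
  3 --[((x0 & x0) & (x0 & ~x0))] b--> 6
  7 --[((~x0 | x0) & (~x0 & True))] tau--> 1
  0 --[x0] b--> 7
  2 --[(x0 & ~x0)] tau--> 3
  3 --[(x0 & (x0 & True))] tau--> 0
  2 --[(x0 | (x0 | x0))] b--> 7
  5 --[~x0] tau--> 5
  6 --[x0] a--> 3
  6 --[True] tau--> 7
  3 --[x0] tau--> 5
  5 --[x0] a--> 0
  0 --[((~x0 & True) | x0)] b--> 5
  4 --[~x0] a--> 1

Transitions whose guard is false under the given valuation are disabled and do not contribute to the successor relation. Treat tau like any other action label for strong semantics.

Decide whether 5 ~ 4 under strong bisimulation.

Bisimulation quotient by refinement:
  round 0: {{0,1,2,3,4,5,6,7}}
  round 1: {{0,2},{1,4,7},{3},{5,6}}
  round 2: {{0},{1,4,7},{2},{3},{5},{6}}
Fixed point at round 3; 6 class(es).
5∈{5}, 4∈{1,4,7}

Answer: NOT BISIMILAR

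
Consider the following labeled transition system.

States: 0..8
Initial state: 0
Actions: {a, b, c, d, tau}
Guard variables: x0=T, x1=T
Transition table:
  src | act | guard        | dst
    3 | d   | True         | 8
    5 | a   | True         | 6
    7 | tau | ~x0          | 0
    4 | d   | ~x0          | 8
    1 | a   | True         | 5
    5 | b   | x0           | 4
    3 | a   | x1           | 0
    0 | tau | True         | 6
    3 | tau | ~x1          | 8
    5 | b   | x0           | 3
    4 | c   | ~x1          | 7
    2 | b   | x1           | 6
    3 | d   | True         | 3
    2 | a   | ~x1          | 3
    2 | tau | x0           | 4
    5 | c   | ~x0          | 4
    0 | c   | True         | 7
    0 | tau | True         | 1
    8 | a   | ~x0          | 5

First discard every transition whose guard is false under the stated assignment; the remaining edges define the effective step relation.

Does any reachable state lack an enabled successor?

Answer: DEADLOCK at state 4

Working:
Reachable = {0,1,3,4,5,6,7,8}
  0: c→7  tau→1  tau→6  [deg 3]
  1: a→5  [deg 1]
  3: a→0  d→3  d→8  [deg 3]
  4: ∅  [no exit]
  5: a→6  b→3  b→4  [deg 3]
  6: ∅  [no exit]
  7: ∅  [no exit]
  8: ∅  [no exit]
Path to 4: tau·a·b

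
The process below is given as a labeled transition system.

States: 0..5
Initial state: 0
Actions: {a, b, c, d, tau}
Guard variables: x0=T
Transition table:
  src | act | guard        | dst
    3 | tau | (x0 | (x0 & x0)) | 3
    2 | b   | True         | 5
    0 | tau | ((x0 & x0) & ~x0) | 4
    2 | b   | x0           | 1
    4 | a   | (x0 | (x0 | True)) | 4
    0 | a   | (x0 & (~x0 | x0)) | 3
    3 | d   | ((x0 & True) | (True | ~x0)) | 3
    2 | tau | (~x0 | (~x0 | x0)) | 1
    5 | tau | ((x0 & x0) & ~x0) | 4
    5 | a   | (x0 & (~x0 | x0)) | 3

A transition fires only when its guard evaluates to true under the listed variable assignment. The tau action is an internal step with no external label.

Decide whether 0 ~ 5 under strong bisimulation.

Compute ~ classes (split until stable):
  P[0] = {{0,1,2,3,4,5}}
  P[1] = {{0,4,5},{1},{2},{3}}
  P[2] = {{0,5},{1},{2},{3},{4}}
Fixed point at round 3; 5 class(es).
[0]={0,5}  [5]={0,5}

Answer: BISIMILAR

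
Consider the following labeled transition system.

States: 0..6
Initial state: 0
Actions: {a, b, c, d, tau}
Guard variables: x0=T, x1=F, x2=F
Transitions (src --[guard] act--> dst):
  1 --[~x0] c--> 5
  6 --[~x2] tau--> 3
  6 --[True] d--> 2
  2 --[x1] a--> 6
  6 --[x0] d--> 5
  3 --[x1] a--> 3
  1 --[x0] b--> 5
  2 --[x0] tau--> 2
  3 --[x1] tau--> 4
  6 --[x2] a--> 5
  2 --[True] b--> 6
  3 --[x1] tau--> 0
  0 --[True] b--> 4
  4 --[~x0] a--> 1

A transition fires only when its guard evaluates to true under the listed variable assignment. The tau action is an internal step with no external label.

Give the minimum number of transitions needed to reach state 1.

Answer: UNREACHABLE

Trace:
Layered search for 1:
  Layer 0: {0}
  Layer 1: {4}
1 never appears.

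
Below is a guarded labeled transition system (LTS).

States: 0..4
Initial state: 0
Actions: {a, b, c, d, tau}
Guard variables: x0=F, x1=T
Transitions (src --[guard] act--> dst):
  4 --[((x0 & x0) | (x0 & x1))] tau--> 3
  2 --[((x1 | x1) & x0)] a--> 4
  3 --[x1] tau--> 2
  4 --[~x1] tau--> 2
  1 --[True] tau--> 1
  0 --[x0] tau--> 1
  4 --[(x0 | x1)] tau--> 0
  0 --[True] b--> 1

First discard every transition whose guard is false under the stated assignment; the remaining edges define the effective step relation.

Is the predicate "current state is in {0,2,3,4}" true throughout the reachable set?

Answer: INVARIANT VIOLATED at state 1

Trace:
Inv-set: {0,2,3,4}
Reachable = {0,1}
  0: safe
  1: VIOLATES
counterexample path to 1: b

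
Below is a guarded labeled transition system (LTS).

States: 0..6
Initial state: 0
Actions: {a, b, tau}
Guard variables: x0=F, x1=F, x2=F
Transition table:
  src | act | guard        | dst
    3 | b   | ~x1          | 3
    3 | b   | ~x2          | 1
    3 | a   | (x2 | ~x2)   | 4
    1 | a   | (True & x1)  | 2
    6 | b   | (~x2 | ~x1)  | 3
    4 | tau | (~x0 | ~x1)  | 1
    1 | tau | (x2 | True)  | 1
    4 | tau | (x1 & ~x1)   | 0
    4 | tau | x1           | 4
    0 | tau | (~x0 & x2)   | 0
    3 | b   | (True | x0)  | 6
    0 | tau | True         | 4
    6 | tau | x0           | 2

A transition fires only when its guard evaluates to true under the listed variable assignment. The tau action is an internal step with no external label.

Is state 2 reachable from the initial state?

Answer: UNREACHABLE

Trace:
8 transition(s) survive guard evaluation.
depth 0: {0}
depth 1: {4}  total {0,4}
depth 2: {1}  total {0,1,4}
R = {0,1,4}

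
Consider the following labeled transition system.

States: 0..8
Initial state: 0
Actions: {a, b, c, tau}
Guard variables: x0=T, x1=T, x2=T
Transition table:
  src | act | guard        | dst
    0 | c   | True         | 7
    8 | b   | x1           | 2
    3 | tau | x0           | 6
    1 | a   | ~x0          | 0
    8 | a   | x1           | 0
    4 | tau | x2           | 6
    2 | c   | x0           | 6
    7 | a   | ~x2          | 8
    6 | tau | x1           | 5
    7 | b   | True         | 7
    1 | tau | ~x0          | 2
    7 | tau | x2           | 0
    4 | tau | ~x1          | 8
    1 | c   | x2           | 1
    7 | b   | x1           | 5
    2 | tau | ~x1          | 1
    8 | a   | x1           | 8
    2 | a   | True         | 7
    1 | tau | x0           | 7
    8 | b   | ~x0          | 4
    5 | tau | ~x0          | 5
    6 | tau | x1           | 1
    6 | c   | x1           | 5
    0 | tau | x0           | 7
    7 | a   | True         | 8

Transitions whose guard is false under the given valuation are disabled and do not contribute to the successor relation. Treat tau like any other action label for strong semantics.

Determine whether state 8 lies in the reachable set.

18 transition(s) survive guard evaluation.
depth 0: {0}
depth 1: {7}  now seen {0,7}
depth 2: {5,8}  now seen {0,5,7,8}
depth 3: {2}  now seen {0,2,5,7,8}
depth 4: {6}  now seen {0,2,5,6,7,8}
depth 5: {1}  now seen {0,1,2,5,6,7,8}
Reach set: {0,1,2,5,6,7,8}
witness 8: c·a

Answer: REACHABLE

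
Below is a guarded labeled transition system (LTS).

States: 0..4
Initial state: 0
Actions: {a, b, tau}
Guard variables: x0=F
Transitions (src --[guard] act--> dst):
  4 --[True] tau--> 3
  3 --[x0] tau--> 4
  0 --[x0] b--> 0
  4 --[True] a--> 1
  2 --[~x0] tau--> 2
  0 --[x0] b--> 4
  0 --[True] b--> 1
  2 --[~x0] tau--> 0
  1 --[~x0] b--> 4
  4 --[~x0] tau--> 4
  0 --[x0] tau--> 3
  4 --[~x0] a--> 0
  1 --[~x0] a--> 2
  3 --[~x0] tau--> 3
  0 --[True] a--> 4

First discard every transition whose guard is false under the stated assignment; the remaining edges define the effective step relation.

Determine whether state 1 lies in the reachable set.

11 transition(s) survive guard evaluation.
Layer 0: {0}
Layer 1: {1,4}  now seen {0,1,4}
Layer 2: {2,3}  now seen {0,1,2,3,4}
Reach set: {0,1,2,3,4}
witness 1: b

Answer: REACHABLE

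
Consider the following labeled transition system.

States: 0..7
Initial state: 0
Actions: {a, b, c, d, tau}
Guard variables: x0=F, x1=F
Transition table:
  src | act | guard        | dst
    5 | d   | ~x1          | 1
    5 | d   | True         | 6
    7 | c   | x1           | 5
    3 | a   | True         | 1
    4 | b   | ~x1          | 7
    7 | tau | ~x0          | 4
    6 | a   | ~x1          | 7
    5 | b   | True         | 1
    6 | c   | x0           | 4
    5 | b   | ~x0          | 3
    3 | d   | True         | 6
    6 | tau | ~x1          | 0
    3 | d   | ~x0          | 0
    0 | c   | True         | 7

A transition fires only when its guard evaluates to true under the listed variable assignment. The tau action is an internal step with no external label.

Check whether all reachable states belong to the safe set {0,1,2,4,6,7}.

Safe = {0,1,2,4,6,7}
Reach set: {0,4,7}
  0: ✓
  4: ✓
  7: ✓

Answer: INVARIANT HOLDS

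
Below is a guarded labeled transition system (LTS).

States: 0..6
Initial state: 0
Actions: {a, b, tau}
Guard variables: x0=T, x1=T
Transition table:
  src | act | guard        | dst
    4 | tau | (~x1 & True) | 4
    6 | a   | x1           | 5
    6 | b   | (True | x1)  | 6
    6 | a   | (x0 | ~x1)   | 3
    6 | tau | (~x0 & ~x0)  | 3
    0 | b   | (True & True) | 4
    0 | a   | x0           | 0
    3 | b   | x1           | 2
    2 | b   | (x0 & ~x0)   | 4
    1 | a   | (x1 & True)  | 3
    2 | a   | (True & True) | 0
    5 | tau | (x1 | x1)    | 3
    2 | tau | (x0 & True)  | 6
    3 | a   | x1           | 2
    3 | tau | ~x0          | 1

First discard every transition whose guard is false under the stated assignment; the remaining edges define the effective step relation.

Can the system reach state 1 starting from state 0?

After dropping false guards: 11 live edges.
Layer 0: {0}
Layer 1: {4}  cumulative {0,4}
Reach set: {0,4}

Answer: UNREACHABLE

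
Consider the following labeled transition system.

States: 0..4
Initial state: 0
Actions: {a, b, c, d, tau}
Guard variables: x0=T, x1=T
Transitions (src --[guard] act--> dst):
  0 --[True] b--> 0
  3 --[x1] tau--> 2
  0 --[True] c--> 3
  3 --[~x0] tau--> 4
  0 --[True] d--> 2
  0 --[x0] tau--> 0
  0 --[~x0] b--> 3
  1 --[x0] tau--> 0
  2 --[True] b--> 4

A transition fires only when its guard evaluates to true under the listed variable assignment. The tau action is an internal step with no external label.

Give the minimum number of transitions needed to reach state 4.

Answer: 2

Analysis:
Breadth-first toward 4:
  depth 0: {0}
  depth 1: {2,3}
  depth 2: {4}
4 enters at depth 2; path d·b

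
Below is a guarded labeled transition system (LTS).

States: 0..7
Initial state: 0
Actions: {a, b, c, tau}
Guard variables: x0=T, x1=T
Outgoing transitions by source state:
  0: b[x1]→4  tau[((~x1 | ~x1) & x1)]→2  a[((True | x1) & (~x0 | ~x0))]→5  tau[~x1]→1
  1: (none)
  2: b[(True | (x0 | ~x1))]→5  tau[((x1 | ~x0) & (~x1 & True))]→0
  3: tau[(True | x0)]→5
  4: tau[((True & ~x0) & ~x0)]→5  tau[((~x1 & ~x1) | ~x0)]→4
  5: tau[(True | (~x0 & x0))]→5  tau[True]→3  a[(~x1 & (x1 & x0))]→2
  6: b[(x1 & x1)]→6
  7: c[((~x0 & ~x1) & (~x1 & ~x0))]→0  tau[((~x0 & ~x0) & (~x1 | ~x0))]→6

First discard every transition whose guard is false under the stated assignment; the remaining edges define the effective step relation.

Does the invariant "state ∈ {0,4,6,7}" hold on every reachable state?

Answer: INVARIANT HOLDS

Trace:
Inv-set: {0,4,6,7}
R = {0,4}
  0: safe
  4: safe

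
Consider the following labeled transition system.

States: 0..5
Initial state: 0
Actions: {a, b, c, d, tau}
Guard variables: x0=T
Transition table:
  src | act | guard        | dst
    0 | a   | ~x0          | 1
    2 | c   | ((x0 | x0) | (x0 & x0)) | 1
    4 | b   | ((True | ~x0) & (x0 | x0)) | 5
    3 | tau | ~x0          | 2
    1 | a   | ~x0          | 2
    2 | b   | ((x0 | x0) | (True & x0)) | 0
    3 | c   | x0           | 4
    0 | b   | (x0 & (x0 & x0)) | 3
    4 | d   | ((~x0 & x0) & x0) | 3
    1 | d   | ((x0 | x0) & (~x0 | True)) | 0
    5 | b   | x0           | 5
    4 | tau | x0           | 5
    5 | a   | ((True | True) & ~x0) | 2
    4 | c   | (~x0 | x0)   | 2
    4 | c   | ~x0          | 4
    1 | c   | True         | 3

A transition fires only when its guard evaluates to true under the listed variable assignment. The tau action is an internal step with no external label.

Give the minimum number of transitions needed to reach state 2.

Layered search for 2:
  L0 = {0}
  L1 = {3}
  L2 = {4}
  L3 = {2,5}
depth(2)=3, e.g. b·c·c

Answer: 3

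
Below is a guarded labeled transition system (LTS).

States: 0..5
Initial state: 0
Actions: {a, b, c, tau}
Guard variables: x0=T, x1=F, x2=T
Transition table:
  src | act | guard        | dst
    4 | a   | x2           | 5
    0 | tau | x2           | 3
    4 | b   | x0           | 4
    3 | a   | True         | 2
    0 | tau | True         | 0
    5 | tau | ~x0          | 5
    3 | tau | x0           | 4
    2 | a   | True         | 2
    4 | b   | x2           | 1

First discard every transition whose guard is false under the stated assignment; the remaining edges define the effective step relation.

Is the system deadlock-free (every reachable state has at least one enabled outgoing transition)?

Answer: DEADLOCK at state 1

Working:
R = {0,1,2,3,4,5}
  0: tau→0  tau→3  [deg 2]
  1: ∅  [no exit]
  2: a→2  [deg 1]
  3: a→2  tau→4  [deg 2]
  4: a→5  b→1  b→4  [deg 3]
  5: ∅  [no exit]
Path to 1: tau·tau·b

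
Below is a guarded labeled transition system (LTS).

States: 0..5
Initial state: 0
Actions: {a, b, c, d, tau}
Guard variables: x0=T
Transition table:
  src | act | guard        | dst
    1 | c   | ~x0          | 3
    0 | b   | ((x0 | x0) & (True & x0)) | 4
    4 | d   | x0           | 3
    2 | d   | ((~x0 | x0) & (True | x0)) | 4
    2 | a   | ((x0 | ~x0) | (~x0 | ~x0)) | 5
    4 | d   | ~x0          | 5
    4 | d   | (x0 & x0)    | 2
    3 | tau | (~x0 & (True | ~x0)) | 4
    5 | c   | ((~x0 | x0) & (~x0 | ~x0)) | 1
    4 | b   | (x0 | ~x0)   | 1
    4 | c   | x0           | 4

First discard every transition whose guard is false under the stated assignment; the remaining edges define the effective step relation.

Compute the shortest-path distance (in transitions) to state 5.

Answer: 3

Analysis:
Breadth-first toward 5:
  Layer 0: {0}
  Layer 1: {4}
  Layer 2: {1,2,3}
  Layer 3: {5}
5 enters at depth 3; path b·d·a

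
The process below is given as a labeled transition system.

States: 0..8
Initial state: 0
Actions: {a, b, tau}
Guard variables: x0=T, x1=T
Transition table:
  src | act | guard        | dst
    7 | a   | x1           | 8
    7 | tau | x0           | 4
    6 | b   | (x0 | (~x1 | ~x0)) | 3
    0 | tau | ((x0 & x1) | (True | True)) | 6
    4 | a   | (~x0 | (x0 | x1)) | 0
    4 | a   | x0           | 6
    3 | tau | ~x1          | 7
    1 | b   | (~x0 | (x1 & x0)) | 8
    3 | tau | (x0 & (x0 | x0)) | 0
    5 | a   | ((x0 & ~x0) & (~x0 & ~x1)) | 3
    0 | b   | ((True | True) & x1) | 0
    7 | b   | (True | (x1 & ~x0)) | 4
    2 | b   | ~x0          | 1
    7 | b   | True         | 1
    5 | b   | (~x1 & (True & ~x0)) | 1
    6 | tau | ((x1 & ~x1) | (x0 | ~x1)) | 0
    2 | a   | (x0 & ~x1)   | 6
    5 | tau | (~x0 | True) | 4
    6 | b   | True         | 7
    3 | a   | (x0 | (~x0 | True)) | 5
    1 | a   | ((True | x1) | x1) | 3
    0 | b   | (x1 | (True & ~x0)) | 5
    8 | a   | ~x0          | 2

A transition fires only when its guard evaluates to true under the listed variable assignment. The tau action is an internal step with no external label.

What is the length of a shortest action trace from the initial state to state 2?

Answer: UNREACHABLE

Analysis:
Breadth-first toward 2:
  Layer 0: {0}
  Layer 1: {5,6}
  Layer 2: {3,4,7}
  Layer 3: {1,8}
2 never appears.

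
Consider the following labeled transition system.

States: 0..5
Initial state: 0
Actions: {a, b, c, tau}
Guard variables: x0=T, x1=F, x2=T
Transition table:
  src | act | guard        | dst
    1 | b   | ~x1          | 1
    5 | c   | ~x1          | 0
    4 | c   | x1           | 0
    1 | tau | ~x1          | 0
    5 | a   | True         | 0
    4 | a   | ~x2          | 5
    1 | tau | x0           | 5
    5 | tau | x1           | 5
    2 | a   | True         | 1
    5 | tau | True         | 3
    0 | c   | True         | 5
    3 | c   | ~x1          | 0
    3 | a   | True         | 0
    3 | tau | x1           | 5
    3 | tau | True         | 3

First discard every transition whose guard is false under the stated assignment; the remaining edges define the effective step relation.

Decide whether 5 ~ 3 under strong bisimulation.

Compute ~ classes (split until stable):
  π0 = {{0,1,2,3,4,5}}
  π1 = {{0},{1},{2},{3,5},{4}}
stable after 2 split(s): 5 block(s)
[5]={3,5}  [3]={3,5}

Answer: BISIMILAR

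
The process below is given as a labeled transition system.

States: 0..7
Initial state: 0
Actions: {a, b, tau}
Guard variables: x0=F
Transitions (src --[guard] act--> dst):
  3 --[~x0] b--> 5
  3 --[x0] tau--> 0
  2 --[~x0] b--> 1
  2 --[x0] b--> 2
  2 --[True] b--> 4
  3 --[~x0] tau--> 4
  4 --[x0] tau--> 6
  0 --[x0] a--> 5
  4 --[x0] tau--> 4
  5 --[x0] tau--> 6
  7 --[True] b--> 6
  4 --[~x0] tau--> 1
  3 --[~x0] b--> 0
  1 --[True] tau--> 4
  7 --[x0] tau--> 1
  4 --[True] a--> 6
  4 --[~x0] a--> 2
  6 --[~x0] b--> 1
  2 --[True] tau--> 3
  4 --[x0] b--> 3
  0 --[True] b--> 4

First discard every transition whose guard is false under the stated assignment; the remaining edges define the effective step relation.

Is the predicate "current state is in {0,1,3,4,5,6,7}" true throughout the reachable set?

Answer: INVARIANT VIOLATED at state 2

Trace:
Inv-set: {0,1,3,4,5,6,7}
Reach set: {0,1,2,3,4,5,6}
  0: ok
  1: ok
  2: ✗ unsafe
  3: ok
  4: ok
  5: ok
  6: ok
reach 2 via b·a — violates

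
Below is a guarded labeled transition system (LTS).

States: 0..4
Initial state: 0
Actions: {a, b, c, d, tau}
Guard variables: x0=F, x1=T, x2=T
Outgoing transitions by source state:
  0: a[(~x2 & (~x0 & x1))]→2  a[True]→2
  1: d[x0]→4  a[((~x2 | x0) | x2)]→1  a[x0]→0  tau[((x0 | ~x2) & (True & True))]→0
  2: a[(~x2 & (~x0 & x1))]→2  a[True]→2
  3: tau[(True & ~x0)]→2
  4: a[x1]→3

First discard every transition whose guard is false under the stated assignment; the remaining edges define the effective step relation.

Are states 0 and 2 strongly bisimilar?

Compute ~ classes (split until stable):
  π0 = {{0,1,2,3,4}}
  π1 = {{0,1,2,4},{3}}
  π2 = {{0,1,2},{3},{4}}
3 equivalence class(es) (converged in 3)
[0]={0,1,2}  [2]={0,1,2}

Answer: BISIMILAR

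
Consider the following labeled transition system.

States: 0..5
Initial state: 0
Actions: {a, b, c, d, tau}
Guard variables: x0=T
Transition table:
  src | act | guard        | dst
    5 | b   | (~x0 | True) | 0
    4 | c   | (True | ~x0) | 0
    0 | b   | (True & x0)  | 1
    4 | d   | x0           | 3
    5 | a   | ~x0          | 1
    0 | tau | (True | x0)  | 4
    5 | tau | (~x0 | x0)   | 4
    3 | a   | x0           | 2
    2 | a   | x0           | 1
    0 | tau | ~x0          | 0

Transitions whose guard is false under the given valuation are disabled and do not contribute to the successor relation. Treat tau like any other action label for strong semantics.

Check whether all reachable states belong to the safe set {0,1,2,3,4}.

Inv-set: {0,1,2,3,4}
Reachable = {0,1,2,3,4}
  0: ok
  1: ok
  2: ok
  3: ok
  4: ok

Answer: INVARIANT HOLDS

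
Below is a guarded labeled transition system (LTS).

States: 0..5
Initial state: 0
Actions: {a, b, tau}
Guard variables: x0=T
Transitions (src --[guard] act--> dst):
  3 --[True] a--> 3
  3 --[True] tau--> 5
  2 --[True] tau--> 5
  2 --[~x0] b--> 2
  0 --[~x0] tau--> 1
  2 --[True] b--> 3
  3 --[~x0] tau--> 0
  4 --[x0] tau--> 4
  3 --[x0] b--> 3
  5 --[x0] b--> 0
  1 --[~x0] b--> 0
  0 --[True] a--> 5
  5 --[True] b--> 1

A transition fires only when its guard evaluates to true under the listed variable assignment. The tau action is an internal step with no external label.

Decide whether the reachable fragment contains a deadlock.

Reachable = {0,1,5}
  0: a→5  [1 out]
  1: ∅  [STUCK]
  5: b→0  b→1  [2 out]
Path to 1: a·b

Answer: DEADLOCK at state 1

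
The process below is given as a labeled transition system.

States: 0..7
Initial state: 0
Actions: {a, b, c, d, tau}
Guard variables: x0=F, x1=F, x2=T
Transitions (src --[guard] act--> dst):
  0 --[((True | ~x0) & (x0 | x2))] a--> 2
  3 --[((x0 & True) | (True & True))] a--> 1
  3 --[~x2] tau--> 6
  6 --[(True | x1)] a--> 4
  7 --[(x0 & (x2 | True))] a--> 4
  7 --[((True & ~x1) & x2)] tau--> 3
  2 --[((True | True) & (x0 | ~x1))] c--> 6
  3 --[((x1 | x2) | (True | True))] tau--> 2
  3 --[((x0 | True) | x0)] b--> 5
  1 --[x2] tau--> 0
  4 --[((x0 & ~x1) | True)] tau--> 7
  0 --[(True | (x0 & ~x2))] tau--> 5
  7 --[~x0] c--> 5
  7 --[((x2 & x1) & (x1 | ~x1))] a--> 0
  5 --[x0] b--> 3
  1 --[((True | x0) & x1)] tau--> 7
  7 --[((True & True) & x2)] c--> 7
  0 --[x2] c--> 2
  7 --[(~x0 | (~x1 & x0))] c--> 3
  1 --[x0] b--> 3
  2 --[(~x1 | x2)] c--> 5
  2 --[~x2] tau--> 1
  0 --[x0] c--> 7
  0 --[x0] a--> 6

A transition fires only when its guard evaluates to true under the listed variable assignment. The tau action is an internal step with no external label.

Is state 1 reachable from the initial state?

After dropping false guards: 15 live edges.
L0 = {0}
L1 = {2,5}  cumulative {0,2,5}
L2 = {6}  cumulative {0,2,5,6}
L3 = {4}  cumulative {0,2,4,5,6}
L4 = {7}  cumulative {0,2,4,5,6,7}
L5 = {3}  cumulative {0,2,3,4,5,6,7}
L6 = {1}  cumulative {0,1,2,3,4,5,6,7}
R = {0,1,2,3,4,5,6,7}
trace reaching 1: a·c·a·tau·tau·a

Answer: REACHABLE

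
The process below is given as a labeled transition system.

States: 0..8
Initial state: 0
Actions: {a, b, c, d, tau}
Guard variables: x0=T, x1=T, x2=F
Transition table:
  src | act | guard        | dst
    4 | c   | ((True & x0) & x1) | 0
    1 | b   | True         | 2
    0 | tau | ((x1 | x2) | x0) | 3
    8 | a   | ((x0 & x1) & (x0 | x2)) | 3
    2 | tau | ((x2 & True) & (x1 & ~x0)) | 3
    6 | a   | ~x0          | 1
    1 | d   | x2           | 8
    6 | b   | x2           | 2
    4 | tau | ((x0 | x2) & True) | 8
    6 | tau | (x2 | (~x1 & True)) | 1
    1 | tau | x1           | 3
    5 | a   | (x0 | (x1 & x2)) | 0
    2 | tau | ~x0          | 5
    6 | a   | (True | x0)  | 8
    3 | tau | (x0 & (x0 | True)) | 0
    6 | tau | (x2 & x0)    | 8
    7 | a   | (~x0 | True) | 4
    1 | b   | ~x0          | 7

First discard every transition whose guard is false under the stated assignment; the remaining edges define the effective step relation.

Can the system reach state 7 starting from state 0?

Answer: UNREACHABLE

Trace:
10 transition(s) survive guard evaluation.
L0 = {0}
L1 = {3}  now seen {0,3}
Reachable = {0,3}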